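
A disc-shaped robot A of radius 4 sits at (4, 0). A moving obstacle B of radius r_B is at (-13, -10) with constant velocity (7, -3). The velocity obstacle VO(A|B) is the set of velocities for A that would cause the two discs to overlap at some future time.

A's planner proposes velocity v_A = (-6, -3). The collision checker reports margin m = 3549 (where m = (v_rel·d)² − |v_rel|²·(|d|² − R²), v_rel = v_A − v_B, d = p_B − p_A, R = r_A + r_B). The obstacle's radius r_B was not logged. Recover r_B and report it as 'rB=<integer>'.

m = 3549
d = (-17, -10);  v_rel = (-13, 0),  |v_rel|² = 169
v_rel×d = (-13)·(-10) − (0)·(-17) = 130
since m = R²·169 − 130²:  R² = (16900 + 3549) / 169 = 121
R = √121 = 11  ⇒  r_B = 11 − 4 = 7

rB=7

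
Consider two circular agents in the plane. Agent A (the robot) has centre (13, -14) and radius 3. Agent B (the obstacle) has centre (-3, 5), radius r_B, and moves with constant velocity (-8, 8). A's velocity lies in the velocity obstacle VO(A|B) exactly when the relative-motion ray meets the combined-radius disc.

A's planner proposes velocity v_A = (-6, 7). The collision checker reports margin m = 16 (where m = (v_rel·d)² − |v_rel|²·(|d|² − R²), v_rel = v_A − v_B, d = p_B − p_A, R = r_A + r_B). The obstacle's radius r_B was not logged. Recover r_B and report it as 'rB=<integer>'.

m = 16
d = (-16, 19);  v_rel = (2, -1),  |v_rel|² = 5
v_rel×d = (2)·(19) − (-1)·(-16) = 22
since m = R²·5 − 22²:  R² = (484 + 16) / 5 = 100
R = √100 = 10  ⇒  r_B = 10 − 3 = 7

rB=7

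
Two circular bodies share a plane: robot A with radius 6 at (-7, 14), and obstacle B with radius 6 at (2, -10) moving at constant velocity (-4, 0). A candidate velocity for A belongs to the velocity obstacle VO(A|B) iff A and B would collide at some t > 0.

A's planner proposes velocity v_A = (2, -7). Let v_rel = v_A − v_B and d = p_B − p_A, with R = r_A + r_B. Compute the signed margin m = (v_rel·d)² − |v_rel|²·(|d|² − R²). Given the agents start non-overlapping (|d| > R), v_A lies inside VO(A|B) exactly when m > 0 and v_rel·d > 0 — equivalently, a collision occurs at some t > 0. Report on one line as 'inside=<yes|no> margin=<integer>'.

d = (9, -24),  |d|² = 657;  R = 6+6 = 12,  c = 657−12² = 513
v_rel = (6, -7),  |v_rel|² = 85;  v_rel·d = (6)·(9) + (-7)·(-24) = 222
85·t² − 444·t + 513 = 0  ⇒  m = 222² − 85·513 = 5679
m = 5679 > 0,  v_rel·d = 222 > 0  ⇒  inside

inside=yes margin=5679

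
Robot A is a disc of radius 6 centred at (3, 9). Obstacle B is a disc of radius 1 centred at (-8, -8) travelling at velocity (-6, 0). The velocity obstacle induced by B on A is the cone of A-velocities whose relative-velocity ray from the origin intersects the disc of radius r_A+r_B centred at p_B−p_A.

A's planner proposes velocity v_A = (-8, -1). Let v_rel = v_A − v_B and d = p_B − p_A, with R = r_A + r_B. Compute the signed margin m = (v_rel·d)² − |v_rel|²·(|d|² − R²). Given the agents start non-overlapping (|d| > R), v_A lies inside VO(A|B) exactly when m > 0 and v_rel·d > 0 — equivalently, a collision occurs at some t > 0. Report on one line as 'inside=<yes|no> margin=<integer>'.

d = (-11, -17),  |d|² = 410;  R = 6+1 = 7,  c = 410−7² = 361
v_rel = (-2, -1),  |v_rel|² = 5;  v_rel·d = (-2)·(-11) + (-1)·(-17) = 39
5·t² − 78·t + 361 = 0  ⇒  m = 39² − 5·361 = -284
m = -284 < 0,  v_rel·d = 39 > 0  ⇒  outside

inside=no margin=-284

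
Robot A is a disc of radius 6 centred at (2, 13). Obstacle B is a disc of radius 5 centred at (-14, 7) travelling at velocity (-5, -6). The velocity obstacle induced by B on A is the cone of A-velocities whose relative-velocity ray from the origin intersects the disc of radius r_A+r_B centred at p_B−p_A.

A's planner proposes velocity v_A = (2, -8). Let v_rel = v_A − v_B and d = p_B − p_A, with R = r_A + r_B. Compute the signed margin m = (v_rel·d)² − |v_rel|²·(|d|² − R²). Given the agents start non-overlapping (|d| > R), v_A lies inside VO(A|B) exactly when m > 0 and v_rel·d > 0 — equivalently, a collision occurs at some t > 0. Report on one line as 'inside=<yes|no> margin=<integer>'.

d = (-16, -6),  |d|² = 292;  R = 6+5 = 11,  c = 292−11² = 171
v_rel = (7, -2),  |v_rel|² = 53;  v_rel·d = (7)·(-16) + (-2)·(-6) = -100
53·t² + 200·t + 171 = 0  ⇒  m = (-100)² − 53·171 = 937
m = 937 > 0,  v_rel·d = -100 < 0  ⇒  outside

inside=no margin=937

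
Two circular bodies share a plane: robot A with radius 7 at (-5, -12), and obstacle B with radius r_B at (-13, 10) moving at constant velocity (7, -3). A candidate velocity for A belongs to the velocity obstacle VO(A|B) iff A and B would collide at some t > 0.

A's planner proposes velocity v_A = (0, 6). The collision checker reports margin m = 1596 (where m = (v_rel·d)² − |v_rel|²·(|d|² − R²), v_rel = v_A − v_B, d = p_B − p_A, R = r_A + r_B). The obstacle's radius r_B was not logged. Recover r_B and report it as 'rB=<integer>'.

m = 1596
d = (-8, 22);  v_rel = (-7, 9),  |v_rel|² = 130
v_rel×d = (-7)·(22) − (9)·(-8) = -82
since m = R²·130 − (-82)²:  R² = (6724 + 1596) / 130 = 64
R = √64 = 8  ⇒  r_B = 8 − 7 = 1

rB=1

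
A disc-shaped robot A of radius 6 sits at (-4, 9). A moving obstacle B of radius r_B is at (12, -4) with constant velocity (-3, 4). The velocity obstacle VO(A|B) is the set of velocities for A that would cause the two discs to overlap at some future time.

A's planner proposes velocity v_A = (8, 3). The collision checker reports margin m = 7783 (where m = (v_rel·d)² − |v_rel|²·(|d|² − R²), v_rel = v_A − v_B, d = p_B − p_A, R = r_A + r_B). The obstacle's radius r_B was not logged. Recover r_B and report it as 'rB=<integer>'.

m = 7783
d = (16, -13);  v_rel = (11, -1),  |v_rel|² = 122
v_rel×d = (11)·(-13) − (-1)·(16) = -127
since m = R²·122 − (-127)²:  R² = (16129 + 7783) / 122 = 196
R = √196 = 14  ⇒  r_B = 14 − 6 = 8

rB=8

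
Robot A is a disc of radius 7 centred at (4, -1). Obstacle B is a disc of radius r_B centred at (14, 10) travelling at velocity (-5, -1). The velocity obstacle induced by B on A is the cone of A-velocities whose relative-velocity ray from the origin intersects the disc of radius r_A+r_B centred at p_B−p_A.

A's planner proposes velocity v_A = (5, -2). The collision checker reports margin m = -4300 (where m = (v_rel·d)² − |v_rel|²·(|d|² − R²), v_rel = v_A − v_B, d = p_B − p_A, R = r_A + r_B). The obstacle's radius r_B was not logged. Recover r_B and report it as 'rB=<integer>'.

m = -4300
d = (10, 11);  v_rel = (10, -1),  |v_rel|² = 101
v_rel×d = (10)·(11) − (-1)·(10) = 120
since m = R²·101 − 120²:  R² = (14400 + -4300) / 101 = 100
R = √100 = 10  ⇒  r_B = 10 − 7 = 3

rB=3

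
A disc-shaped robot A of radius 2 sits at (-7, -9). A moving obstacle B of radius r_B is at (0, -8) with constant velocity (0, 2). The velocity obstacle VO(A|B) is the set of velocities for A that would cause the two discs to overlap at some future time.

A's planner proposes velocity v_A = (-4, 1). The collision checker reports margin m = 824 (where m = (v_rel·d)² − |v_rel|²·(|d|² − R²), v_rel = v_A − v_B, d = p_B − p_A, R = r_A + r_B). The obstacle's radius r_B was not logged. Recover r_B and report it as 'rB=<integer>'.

m = 824
d = (7, 1);  v_rel = (-4, -1),  |v_rel|² = 17
v_rel×d = (-4)·(1) − (-1)·(7) = 3
since m = R²·17 − 3²:  R² = (9 + 824) / 17 = 49
R = √49 = 7  ⇒  r_B = 7 − 2 = 5

rB=5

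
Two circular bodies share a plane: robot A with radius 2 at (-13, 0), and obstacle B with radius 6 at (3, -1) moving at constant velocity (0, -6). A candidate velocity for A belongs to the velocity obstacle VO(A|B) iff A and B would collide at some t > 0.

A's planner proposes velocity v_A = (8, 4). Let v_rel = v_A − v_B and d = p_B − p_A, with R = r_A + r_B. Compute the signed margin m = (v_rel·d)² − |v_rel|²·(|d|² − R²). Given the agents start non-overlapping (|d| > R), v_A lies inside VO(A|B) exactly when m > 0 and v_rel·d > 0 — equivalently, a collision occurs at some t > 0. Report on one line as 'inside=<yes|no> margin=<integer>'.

d = (16, -1),  |d|² = 257;  R = 2+6 = 8,  c = 257−8² = 193
v_rel = (8, 10),  |v_rel|² = 164;  v_rel·d = (8)·(16) + (10)·(-1) = 118
164·t² − 236·t + 193 = 0  ⇒  m = 118² − 164·193 = -17728
m = -17728 < 0,  v_rel·d = 118 > 0  ⇒  outside

inside=no margin=-17728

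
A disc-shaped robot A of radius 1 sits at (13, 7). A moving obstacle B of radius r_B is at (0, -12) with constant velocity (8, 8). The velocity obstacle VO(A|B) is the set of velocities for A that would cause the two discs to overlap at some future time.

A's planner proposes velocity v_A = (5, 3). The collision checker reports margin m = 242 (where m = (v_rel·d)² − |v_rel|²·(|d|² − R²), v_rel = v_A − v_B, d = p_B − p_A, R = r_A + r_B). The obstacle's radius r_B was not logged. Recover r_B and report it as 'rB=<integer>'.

m = 242
d = (-13, -19);  v_rel = (-3, -5),  |v_rel|² = 34
v_rel×d = (-3)·(-19) − (-5)·(-13) = -8
since m = R²·34 − (-8)²:  R² = (64 + 242) / 34 = 9
R = √9 = 3  ⇒  r_B = 3 − 1 = 2

rB=2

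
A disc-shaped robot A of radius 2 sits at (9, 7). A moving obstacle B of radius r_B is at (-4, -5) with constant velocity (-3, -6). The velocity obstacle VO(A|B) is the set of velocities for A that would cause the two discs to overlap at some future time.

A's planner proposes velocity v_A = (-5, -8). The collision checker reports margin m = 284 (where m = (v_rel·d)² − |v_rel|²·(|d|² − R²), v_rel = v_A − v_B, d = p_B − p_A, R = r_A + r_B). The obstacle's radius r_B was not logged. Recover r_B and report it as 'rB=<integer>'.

m = 284
d = (-13, -12);  v_rel = (-2, -2),  |v_rel|² = 8
v_rel×d = (-2)·(-12) − (-2)·(-13) = -2
since m = R²·8 − (-2)²:  R² = (4 + 284) / 8 = 36
R = √36 = 6  ⇒  r_B = 6 − 2 = 4

rB=4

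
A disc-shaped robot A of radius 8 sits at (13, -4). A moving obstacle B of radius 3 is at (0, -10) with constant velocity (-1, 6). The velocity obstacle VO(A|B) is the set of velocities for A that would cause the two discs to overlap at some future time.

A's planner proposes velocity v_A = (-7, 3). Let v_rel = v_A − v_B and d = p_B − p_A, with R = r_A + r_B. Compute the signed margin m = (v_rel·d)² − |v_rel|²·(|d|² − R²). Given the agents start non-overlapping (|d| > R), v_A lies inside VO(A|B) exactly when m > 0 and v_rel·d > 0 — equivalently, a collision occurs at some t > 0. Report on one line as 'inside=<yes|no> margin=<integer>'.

d = (-13, -6),  |d|² = 205;  R = 8+3 = 11,  c = 205−11² = 84
v_rel = (-6, -3),  |v_rel|² = 45;  v_rel·d = (-6)·(-13) + (-3)·(-6) = 96
45·t² − 192·t + 84 = 0  ⇒  m = 96² − 45·84 = 5436
m = 5436 > 0,  v_rel·d = 96 > 0  ⇒  inside

inside=yes margin=5436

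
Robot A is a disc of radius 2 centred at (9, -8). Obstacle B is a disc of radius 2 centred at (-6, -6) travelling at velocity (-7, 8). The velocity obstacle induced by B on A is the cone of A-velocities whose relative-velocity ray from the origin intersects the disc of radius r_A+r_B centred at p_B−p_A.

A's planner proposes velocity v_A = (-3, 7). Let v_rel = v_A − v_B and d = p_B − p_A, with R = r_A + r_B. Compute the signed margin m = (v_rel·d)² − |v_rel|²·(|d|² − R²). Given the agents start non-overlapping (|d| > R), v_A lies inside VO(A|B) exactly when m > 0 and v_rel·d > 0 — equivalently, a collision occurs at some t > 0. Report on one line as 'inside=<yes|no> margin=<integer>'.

d = (-15, 2),  |d|² = 229;  R = 2+2 = 4,  c = 229−4² = 213
v_rel = (4, -1),  |v_rel|² = 17;  v_rel·d = (4)·(-15) + (-1)·(2) = -62
17·t² + 124·t + 213 = 0  ⇒  m = (-62)² − 17·213 = 223
m = 223 > 0,  v_rel·d = -62 < 0  ⇒  outside

inside=no margin=223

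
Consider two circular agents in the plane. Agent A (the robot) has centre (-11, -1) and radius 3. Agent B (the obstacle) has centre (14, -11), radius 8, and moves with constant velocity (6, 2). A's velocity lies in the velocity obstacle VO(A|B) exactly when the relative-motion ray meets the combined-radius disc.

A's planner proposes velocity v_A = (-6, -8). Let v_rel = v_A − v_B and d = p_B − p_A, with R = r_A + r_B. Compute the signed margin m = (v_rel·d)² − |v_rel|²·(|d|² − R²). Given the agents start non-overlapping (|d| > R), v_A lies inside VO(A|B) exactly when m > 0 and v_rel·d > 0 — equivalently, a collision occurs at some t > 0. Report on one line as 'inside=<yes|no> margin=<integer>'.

d = (25, -10),  |d|² = 725;  R = 3+8 = 11,  c = 725−11² = 604
v_rel = (-12, -10),  |v_rel|² = 244;  v_rel·d = (-12)·(25) + (-10)·(-10) = -200
244·t² + 400·t + 604 = 0  ⇒  m = (-200)² − 244·604 = -107376
m = -107376 < 0,  v_rel·d = -200 < 0  ⇒  outside

inside=no margin=-107376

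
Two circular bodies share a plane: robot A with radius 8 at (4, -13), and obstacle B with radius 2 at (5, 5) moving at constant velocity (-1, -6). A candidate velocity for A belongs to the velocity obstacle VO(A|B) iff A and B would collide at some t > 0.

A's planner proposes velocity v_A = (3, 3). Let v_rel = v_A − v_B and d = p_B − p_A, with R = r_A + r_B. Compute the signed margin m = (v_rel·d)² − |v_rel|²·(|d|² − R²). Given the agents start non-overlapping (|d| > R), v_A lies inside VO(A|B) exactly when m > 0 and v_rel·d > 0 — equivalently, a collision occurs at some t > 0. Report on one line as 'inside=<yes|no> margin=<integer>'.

d = (1, 18),  |d|² = 325;  R = 8+2 = 10,  c = 325−10² = 225
v_rel = (4, 9),  |v_rel|² = 97;  v_rel·d = (4)·(1) + (9)·(18) = 166
97·t² − 332·t + 225 = 0  ⇒  m = 166² − 97·225 = 5731
m = 5731 > 0,  v_rel·d = 166 > 0  ⇒  inside

inside=yes margin=5731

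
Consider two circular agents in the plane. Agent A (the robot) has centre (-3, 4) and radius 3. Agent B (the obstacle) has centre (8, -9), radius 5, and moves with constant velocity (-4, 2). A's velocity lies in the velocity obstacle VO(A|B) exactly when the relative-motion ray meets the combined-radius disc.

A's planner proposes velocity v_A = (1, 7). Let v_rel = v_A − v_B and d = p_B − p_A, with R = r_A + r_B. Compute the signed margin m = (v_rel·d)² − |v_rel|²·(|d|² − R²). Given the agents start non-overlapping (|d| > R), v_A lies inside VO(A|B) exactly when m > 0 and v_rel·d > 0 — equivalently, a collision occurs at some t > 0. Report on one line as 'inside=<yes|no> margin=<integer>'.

d = (11, -13),  |d|² = 290;  R = 3+5 = 8,  c = 290−8² = 226
v_rel = (5, 5),  |v_rel|² = 50;  v_rel·d = (5)·(11) + (5)·(-13) = -10
50·t² + 20·t + 226 = 0  ⇒  m = (-10)² − 50·226 = -11200
m = -11200 < 0,  v_rel·d = -10 < 0  ⇒  outside

inside=no margin=-11200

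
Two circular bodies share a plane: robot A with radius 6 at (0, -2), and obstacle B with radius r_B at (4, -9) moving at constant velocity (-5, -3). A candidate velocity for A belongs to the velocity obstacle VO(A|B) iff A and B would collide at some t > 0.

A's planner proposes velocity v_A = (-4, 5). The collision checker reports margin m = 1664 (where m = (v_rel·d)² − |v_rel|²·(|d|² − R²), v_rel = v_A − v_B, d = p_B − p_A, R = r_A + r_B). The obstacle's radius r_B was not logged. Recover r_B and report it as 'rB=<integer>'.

m = 1664
d = (4, -7);  v_rel = (1, 8),  |v_rel|² = 65
v_rel×d = (1)·(-7) − (8)·(4) = -39
since m = R²·65 − (-39)²:  R² = (1521 + 1664) / 65 = 49
R = √49 = 7  ⇒  r_B = 7 − 6 = 1

rB=1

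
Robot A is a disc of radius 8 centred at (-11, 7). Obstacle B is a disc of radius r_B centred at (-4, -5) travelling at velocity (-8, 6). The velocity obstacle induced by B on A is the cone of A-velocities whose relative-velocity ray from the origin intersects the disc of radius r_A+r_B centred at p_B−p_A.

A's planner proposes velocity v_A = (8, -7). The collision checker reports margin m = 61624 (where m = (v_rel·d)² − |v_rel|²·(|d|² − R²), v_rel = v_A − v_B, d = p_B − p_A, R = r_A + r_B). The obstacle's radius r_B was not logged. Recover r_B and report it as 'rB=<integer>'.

m = 61624
d = (7, -12);  v_rel = (16, -13),  |v_rel|² = 425
v_rel×d = (16)·(-12) − (-13)·(7) = -101
since m = R²·425 − (-101)²:  R² = (10201 + 61624) / 425 = 169
R = √169 = 13  ⇒  r_B = 13 − 8 = 5

rB=5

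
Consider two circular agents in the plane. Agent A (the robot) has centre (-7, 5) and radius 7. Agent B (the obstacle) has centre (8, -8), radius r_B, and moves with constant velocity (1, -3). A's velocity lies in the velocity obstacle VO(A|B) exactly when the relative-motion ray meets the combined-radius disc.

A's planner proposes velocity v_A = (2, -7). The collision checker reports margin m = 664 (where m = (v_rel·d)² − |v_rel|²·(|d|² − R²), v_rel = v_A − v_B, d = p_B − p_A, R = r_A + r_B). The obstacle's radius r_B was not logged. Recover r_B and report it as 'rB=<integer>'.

m = 664
d = (15, -13);  v_rel = (1, -4),  |v_rel|² = 17
v_rel×d = (1)·(-13) − (-4)·(15) = 47
since m = R²·17 − 47²:  R² = (2209 + 664) / 17 = 169
R = √169 = 13  ⇒  r_B = 13 − 7 = 6

rB=6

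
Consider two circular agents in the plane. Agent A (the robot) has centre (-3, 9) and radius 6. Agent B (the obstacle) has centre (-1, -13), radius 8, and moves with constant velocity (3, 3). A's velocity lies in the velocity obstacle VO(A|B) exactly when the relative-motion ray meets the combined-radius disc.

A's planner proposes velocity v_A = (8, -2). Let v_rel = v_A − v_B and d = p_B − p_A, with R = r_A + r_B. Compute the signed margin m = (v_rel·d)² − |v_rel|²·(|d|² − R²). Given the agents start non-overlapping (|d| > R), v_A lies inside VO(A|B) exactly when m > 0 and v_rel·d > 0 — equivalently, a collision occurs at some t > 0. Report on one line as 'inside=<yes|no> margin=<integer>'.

d = (2, -22),  |d|² = 488;  R = 6+8 = 14,  c = 488−14² = 292
v_rel = (5, -5),  |v_rel|² = 50;  v_rel·d = (5)·(2) + (-5)·(-22) = 120
50·t² − 240·t + 292 = 0  ⇒  m = 120² − 50·292 = -200
m = -200 < 0,  v_rel·d = 120 > 0  ⇒  outside

inside=no margin=-200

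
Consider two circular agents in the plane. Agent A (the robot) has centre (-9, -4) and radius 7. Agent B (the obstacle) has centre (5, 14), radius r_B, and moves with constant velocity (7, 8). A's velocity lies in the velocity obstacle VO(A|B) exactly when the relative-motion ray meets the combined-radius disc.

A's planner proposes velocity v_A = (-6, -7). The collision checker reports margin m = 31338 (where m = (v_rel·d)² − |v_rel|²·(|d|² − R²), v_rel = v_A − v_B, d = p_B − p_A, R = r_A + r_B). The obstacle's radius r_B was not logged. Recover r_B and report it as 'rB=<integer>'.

m = 31338
d = (14, 18);  v_rel = (-13, -15),  |v_rel|² = 394
v_rel×d = (-13)·(18) − (-15)·(14) = -24
since m = R²·394 − (-24)²:  R² = (576 + 31338) / 394 = 81
R = √81 = 9  ⇒  r_B = 9 − 7 = 2

rB=2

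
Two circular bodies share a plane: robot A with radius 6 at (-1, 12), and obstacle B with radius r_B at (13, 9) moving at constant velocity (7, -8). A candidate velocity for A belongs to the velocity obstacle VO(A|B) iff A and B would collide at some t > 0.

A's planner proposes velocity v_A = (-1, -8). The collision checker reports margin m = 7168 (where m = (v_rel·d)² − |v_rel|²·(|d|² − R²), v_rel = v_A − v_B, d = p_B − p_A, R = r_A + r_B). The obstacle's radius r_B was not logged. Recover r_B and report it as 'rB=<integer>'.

m = 7168
d = (14, -3);  v_rel = (-8, 0),  |v_rel|² = 64
v_rel×d = (-8)·(-3) − (0)·(14) = 24
since m = R²·64 − 24²:  R² = (576 + 7168) / 64 = 121
R = √121 = 11  ⇒  r_B = 11 − 6 = 5

rB=5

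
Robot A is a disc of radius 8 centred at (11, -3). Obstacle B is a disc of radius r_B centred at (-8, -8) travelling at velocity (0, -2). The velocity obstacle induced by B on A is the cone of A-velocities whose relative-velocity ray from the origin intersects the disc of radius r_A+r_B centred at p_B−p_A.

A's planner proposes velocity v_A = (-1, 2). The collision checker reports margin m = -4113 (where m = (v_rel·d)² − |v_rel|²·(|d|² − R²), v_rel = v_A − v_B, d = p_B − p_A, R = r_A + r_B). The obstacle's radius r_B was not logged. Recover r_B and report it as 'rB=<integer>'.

m = -4113
d = (-19, -5);  v_rel = (-1, 4),  |v_rel|² = 17
v_rel×d = (-1)·(-5) − (4)·(-19) = 81
since m = R²·17 − 81²:  R² = (6561 + -4113) / 17 = 144
R = √144 = 12  ⇒  r_B = 12 − 8 = 4

rB=4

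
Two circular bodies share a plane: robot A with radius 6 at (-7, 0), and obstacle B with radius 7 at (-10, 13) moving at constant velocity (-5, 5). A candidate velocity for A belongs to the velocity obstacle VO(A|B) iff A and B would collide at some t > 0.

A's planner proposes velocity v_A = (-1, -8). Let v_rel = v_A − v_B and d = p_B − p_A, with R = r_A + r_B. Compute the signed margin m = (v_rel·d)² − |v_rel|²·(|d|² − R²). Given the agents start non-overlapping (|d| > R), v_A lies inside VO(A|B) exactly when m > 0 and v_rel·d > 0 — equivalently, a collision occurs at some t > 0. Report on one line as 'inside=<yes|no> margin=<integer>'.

d = (-3, 13),  |d|² = 178;  R = 6+7 = 13,  c = 178−13² = 9
v_rel = (4, -13),  |v_rel|² = 185;  v_rel·d = (4)·(-3) + (-13)·(13) = -181
185·t² + 362·t + 9 = 0  ⇒  m = (-181)² − 185·9 = 31096
m = 31096 > 0,  v_rel·d = -181 < 0  ⇒  outside

inside=no margin=31096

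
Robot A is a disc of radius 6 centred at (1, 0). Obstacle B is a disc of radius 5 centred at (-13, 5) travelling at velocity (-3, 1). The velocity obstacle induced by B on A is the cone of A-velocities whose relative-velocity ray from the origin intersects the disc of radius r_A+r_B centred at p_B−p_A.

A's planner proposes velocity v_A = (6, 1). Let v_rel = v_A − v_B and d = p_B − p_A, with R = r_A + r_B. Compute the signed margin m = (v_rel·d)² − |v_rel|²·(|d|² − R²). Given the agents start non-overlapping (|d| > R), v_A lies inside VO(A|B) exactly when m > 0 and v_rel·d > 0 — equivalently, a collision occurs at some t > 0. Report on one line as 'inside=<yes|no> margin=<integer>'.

d = (-14, 5),  |d|² = 221;  R = 6+5 = 11,  c = 221−11² = 100
v_rel = (9, 0),  |v_rel|² = 81;  v_rel·d = (9)·(-14) + (0)·(5) = -126
81·t² + 252·t + 100 = 0  ⇒  m = (-126)² − 81·100 = 7776
m = 7776 > 0,  v_rel·d = -126 < 0  ⇒  outside

inside=no margin=7776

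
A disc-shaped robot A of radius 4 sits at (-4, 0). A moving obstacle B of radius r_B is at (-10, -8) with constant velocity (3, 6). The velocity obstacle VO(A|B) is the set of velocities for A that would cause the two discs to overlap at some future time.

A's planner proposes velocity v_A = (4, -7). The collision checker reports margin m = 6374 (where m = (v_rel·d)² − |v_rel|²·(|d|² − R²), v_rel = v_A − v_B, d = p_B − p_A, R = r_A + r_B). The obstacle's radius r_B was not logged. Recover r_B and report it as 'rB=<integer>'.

m = 6374
d = (-6, -8);  v_rel = (1, -13),  |v_rel|² = 170
v_rel×d = (1)·(-8) − (-13)·(-6) = -86
since m = R²·170 − (-86)²:  R² = (7396 + 6374) / 170 = 81
R = √81 = 9  ⇒  r_B = 9 − 4 = 5

rB=5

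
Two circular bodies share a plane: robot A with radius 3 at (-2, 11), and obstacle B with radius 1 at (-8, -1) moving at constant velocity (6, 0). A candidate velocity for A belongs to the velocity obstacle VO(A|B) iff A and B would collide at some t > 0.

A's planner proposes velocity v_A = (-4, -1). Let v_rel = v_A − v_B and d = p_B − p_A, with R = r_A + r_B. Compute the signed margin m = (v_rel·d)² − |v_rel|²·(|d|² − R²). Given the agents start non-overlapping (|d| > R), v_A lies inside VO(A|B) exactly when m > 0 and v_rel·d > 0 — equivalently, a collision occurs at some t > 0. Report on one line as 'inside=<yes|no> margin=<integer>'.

d = (-6, -12),  |d|² = 180;  R = 3+1 = 4,  c = 180−4² = 164
v_rel = (-10, -1),  |v_rel|² = 101;  v_rel·d = (-10)·(-6) + (-1)·(-12) = 72
101·t² − 144·t + 164 = 0  ⇒  m = 72² − 101·164 = -11380
m = -11380 < 0,  v_rel·d = 72 > 0  ⇒  outside

inside=no margin=-11380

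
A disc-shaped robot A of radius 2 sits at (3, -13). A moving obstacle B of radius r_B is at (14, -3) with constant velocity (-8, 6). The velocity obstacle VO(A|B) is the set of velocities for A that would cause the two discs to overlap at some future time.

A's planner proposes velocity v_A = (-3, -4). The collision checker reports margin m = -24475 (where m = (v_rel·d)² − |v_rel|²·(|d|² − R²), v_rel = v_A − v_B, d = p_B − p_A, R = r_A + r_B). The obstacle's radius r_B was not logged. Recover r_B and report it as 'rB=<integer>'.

m = -24475
d = (11, 10);  v_rel = (5, -10),  |v_rel|² = 125
v_rel×d = (5)·(10) − (-10)·(11) = 160
since m = R²·125 − 160²:  R² = (25600 + -24475) / 125 = 9
R = √9 = 3  ⇒  r_B = 3 − 2 = 1

rB=1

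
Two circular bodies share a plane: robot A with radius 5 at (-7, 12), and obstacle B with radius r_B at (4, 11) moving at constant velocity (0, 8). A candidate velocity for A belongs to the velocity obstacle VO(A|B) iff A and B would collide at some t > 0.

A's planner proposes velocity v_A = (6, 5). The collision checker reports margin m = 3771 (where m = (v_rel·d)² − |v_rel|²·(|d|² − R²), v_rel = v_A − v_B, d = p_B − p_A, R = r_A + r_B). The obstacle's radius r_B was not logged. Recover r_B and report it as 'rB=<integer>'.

m = 3771
d = (11, -1);  v_rel = (6, -3),  |v_rel|² = 45
v_rel×d = (6)·(-1) − (-3)·(11) = 27
since m = R²·45 − 27²:  R² = (729 + 3771) / 45 = 100
R = √100 = 10  ⇒  r_B = 10 − 5 = 5

rB=5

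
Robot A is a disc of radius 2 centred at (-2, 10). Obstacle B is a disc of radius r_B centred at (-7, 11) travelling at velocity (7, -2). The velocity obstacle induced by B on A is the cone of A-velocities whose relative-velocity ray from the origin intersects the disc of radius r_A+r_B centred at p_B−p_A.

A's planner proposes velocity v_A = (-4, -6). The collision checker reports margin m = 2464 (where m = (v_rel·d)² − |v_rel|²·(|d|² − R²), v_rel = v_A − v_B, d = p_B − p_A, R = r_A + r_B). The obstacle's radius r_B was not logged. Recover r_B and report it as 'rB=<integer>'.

m = 2464
d = (-5, 1);  v_rel = (-11, -4),  |v_rel|² = 137
v_rel×d = (-11)·(1) − (-4)·(-5) = -31
since m = R²·137 − (-31)²:  R² = (961 + 2464) / 137 = 25
R = √25 = 5  ⇒  r_B = 5 − 2 = 3

rB=3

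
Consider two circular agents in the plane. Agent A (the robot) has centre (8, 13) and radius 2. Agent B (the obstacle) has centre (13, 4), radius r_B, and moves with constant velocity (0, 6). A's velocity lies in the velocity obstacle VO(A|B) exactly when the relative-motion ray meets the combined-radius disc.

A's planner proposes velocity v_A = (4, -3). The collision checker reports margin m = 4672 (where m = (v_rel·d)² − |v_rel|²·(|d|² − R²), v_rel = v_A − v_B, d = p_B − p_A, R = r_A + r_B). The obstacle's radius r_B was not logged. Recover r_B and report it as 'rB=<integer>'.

m = 4672
d = (5, -9);  v_rel = (4, -9),  |v_rel|² = 97
v_rel×d = (4)·(-9) − (-9)·(5) = 9
since m = R²·97 − 9²:  R² = (81 + 4672) / 97 = 49
R = √49 = 7  ⇒  r_B = 7 − 2 = 5

rB=5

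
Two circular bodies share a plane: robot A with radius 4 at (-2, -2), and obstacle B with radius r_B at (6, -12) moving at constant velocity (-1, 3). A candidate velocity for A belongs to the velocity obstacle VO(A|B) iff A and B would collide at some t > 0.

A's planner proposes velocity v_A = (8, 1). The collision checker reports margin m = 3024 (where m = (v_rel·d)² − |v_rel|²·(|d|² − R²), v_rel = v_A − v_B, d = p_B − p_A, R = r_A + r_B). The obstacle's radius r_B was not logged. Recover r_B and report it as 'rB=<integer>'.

m = 3024
d = (8, -10);  v_rel = (9, -2),  |v_rel|² = 85
v_rel×d = (9)·(-10) − (-2)·(8) = -74
since m = R²·85 − (-74)²:  R² = (5476 + 3024) / 85 = 100
R = √100 = 10  ⇒  r_B = 10 − 4 = 6

rB=6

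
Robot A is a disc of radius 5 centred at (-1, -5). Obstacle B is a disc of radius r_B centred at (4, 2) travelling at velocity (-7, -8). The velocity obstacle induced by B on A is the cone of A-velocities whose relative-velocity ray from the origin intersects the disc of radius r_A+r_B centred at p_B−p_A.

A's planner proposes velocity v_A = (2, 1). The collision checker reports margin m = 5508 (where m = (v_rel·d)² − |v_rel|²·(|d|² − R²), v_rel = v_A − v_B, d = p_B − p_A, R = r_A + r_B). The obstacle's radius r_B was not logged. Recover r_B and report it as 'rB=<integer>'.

m = 5508
d = (5, 7);  v_rel = (9, 9),  |v_rel|² = 162
v_rel×d = (9)·(7) − (9)·(5) = 18
since m = R²·162 − 18²:  R² = (324 + 5508) / 162 = 36
R = √36 = 6  ⇒  r_B = 6 − 5 = 1

rB=1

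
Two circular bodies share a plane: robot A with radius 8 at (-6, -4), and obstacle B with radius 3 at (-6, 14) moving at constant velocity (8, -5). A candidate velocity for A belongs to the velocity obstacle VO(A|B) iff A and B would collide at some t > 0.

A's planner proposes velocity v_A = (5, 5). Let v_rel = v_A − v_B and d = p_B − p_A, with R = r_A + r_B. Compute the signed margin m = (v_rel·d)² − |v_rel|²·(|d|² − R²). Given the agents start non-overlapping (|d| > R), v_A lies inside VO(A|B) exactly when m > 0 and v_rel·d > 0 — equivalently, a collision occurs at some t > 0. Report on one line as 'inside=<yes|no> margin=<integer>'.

d = (0, 18),  |d|² = 324;  R = 8+3 = 11,  c = 324−11² = 203
v_rel = (-3, 10),  |v_rel|² = 109;  v_rel·d = (-3)·(0) + (10)·(18) = 180
109·t² − 360·t + 203 = 0  ⇒  m = 180² − 109·203 = 10273
m = 10273 > 0,  v_rel·d = 180 > 0  ⇒  inside

inside=yes margin=10273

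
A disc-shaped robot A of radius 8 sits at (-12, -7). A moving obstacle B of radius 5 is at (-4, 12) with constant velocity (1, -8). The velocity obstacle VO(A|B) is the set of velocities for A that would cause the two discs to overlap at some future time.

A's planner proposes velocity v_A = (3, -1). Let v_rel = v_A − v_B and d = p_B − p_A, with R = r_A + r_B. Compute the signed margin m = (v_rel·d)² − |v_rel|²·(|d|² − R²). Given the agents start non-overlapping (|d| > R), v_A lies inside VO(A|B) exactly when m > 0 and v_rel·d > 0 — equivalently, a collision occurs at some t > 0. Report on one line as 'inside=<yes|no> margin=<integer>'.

d = (8, 19),  |d|² = 425;  R = 8+5 = 13,  c = 425−13² = 256
v_rel = (2, 7),  |v_rel|² = 53;  v_rel·d = (2)·(8) + (7)·(19) = 149
53·t² − 298·t + 256 = 0  ⇒  m = 149² − 53·256 = 8633
m = 8633 > 0,  v_rel·d = 149 > 0  ⇒  inside

inside=yes margin=8633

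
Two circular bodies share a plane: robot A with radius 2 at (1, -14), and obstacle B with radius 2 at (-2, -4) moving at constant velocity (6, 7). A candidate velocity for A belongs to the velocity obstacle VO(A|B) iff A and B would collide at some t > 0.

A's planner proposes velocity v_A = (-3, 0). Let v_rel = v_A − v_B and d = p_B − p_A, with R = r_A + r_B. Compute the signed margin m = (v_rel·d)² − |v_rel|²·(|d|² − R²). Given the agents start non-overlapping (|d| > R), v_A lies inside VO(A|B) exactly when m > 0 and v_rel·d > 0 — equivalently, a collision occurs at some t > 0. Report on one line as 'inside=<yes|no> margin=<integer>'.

d = (-3, 10),  |d|² = 109;  R = 2+2 = 4,  c = 109−4² = 93
v_rel = (-9, -7),  |v_rel|² = 130;  v_rel·d = (-9)·(-3) + (-7)·(10) = -43
130·t² + 86·t + 93 = 0  ⇒  m = (-43)² − 130·93 = -10241
m = -10241 < 0,  v_rel·d = -43 < 0  ⇒  outside

inside=no margin=-10241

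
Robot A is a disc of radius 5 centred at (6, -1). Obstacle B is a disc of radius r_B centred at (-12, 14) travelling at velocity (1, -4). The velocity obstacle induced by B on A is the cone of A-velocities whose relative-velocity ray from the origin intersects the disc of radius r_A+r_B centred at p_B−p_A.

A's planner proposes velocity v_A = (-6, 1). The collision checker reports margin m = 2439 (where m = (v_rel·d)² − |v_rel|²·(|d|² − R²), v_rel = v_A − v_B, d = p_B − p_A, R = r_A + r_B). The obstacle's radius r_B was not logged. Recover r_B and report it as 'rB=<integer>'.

m = 2439
d = (-18, 15);  v_rel = (-7, 5),  |v_rel|² = 74
v_rel×d = (-7)·(15) − (5)·(-18) = -15
since m = R²·74 − (-15)²:  R² = (225 + 2439) / 74 = 36
R = √36 = 6  ⇒  r_B = 6 − 5 = 1

rB=1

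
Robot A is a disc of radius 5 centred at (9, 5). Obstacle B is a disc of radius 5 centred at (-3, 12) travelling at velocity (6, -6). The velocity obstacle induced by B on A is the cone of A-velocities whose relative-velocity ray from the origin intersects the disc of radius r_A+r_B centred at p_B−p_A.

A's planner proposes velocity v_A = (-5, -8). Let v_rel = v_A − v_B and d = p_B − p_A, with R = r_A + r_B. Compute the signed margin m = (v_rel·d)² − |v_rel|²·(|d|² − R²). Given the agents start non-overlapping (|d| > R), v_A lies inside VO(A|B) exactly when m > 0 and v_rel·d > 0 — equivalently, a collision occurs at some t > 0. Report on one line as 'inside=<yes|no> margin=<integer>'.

d = (-12, 7),  |d|² = 193;  R = 5+5 = 10,  c = 193−10² = 93
v_rel = (-11, -2),  |v_rel|² = 125;  v_rel·d = (-11)·(-12) + (-2)·(7) = 118
125·t² − 236·t + 93 = 0  ⇒  m = 118² − 125·93 = 2299
m = 2299 > 0,  v_rel·d = 118 > 0  ⇒  inside

inside=yes margin=2299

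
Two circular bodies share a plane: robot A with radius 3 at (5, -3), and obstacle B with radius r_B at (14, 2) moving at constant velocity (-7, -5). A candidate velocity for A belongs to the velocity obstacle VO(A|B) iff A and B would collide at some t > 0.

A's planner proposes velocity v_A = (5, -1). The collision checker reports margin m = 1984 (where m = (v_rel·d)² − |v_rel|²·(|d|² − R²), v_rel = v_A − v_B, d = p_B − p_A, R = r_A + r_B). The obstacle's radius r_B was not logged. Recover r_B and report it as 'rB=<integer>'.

m = 1984
d = (9, 5);  v_rel = (12, 4),  |v_rel|² = 160
v_rel×d = (12)·(5) − (4)·(9) = 24
since m = R²·160 − 24²:  R² = (576 + 1984) / 160 = 16
R = √16 = 4  ⇒  r_B = 4 − 3 = 1

rB=1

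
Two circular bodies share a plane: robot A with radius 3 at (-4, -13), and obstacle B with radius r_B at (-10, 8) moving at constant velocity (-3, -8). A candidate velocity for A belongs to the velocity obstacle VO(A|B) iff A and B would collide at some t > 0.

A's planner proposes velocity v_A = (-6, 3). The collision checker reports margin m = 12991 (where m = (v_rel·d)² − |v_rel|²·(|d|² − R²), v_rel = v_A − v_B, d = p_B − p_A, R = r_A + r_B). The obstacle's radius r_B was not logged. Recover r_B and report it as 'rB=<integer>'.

m = 12991
d = (-6, 21);  v_rel = (-3, 11),  |v_rel|² = 130
v_rel×d = (-3)·(21) − (11)·(-6) = 3
since m = R²·130 − 3²:  R² = (9 + 12991) / 130 = 100
R = √100 = 10  ⇒  r_B = 10 − 3 = 7

rB=7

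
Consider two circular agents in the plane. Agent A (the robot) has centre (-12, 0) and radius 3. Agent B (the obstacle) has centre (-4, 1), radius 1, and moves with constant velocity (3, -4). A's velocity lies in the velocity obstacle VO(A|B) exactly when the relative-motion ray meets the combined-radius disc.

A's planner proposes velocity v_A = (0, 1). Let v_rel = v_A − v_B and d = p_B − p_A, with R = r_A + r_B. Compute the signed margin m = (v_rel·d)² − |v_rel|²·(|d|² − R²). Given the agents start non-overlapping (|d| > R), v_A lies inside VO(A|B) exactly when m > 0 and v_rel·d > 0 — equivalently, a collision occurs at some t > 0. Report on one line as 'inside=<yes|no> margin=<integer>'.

d = (8, 1),  |d|² = 65;  R = 3+1 = 4,  c = 65−4² = 49
v_rel = (-3, 5),  |v_rel|² = 34;  v_rel·d = (-3)·(8) + (5)·(1) = -19
34·t² + 38·t + 49 = 0  ⇒  m = (-19)² − 34·49 = -1305
m = -1305 < 0,  v_rel·d = -19 < 0  ⇒  outside

inside=no margin=-1305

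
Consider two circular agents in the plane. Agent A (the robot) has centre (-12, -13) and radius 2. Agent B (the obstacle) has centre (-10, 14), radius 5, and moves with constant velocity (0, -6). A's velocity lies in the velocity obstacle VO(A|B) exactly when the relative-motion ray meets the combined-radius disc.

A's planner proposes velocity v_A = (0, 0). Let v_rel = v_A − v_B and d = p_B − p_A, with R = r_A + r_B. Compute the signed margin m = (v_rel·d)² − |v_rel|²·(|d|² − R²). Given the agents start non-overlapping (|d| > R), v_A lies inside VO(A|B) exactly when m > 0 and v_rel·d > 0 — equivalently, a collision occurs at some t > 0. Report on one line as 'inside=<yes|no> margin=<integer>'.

d = (2, 27),  |d|² = 733;  R = 2+5 = 7,  c = 733−7² = 684
v_rel = (0, 6),  |v_rel|² = 36;  v_rel·d = (0)·(2) + (6)·(27) = 162
36·t² − 324·t + 684 = 0  ⇒  m = 162² − 36·684 = 1620
m = 1620 > 0,  v_rel·d = 162 > 0  ⇒  inside

inside=yes margin=1620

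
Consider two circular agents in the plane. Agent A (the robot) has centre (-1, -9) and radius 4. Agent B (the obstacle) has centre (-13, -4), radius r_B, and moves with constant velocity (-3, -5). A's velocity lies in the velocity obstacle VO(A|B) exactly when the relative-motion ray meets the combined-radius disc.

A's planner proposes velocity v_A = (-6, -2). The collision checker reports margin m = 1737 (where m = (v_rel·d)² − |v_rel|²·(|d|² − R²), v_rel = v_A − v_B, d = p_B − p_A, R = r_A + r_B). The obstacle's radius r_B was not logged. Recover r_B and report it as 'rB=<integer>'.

m = 1737
d = (-12, 5);  v_rel = (-3, 3),  |v_rel|² = 18
v_rel×d = (-3)·(5) − (3)·(-12) = 21
since m = R²·18 − 21²:  R² = (441 + 1737) / 18 = 121
R = √121 = 11  ⇒  r_B = 11 − 4 = 7

rB=7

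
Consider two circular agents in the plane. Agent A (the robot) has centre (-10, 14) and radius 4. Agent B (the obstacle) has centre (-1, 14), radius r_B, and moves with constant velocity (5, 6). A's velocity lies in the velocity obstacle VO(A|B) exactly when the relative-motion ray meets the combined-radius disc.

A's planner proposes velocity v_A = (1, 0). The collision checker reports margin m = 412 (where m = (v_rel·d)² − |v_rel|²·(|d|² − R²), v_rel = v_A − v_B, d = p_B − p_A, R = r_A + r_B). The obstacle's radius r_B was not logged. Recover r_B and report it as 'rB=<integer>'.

m = 412
d = (9, 0);  v_rel = (-4, -6),  |v_rel|² = 52
v_rel×d = (-4)·(0) − (-6)·(9) = 54
since m = R²·52 − 54²:  R² = (2916 + 412) / 52 = 64
R = √64 = 8  ⇒  r_B = 8 − 4 = 4

rB=4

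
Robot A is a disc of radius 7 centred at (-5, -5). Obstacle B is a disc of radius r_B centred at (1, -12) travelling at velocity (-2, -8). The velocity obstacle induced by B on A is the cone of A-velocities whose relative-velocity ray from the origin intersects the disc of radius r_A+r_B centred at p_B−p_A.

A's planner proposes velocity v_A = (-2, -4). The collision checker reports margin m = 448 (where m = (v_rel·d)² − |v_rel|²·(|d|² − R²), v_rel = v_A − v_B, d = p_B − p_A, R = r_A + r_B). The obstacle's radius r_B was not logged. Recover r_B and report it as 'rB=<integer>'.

m = 448
d = (6, -7);  v_rel = (0, 4),  |v_rel|² = 16
v_rel×d = (0)·(-7) − (4)·(6) = -24
since m = R²·16 − (-24)²:  R² = (576 + 448) / 16 = 64
R = √64 = 8  ⇒  r_B = 8 − 7 = 1

rB=1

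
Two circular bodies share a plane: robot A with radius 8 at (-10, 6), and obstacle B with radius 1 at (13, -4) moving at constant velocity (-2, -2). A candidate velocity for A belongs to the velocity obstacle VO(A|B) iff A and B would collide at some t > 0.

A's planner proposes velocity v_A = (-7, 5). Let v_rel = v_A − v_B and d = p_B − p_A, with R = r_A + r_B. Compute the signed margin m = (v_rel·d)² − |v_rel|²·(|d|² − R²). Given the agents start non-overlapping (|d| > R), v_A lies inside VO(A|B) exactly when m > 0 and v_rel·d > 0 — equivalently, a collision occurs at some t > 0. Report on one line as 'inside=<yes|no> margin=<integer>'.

d = (23, -10),  |d|² = 629;  R = 8+1 = 9,  c = 629−9² = 548
v_rel = (-5, 7),  |v_rel|² = 74;  v_rel·d = (-5)·(23) + (7)·(-10) = -185
74·t² + 370·t + 548 = 0  ⇒  m = (-185)² − 74·548 = -6327
m = -6327 < 0,  v_rel·d = -185 < 0  ⇒  outside

inside=no margin=-6327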